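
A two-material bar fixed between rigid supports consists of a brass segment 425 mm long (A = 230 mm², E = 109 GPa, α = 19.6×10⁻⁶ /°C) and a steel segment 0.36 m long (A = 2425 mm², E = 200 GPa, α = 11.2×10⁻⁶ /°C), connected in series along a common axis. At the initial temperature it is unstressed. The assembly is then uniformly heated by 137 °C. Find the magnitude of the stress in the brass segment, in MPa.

σ ≈ 416 MPa (compressive)

With the walls removed the bar would change length by δ_free = Σ αᵢΔT Lᵢ = 19.6×10⁻⁶×137×425 + 11.2×10⁻⁶×137×360 = 1.694 mm.
The walls prevent any net length change, so an axial force P (same in every segment) develops. Compatibility: P · Σ Lᵢ/(AᵢEᵢ) = δ_free.
The series flexibility is Σ Lᵢ/(AᵢEᵢ) = 425/(230×109×10³) + 360/(2425×200×10³) = 1.769×10⁻⁵ mm/N.
P = 1.694 / 1.769×10⁻⁵ = 95710 N = 95.71 kN, compressive.
σ_{brass} = P / A = 95710 / 230 = 416.1 MPa.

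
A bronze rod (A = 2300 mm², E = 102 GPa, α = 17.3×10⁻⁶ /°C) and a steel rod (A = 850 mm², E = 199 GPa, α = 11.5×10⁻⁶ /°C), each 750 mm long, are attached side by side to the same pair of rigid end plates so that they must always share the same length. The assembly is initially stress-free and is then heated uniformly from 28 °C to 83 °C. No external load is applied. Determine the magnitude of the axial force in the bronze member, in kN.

Both members must finish at the same length. With the larger α, the bronze tends to over-expand; the plates restrain it, putting the bronze in compression and the steel in tension. With no external load the two internal forces are equal and opposite, magnitude P.
Setting the final lengths equal and cancelling L: (α₁ − α₂)ΔT = P/(A₁E₁) + P/(A₂E₂).
|α₁ − α₂|·ΔT = 5.8×10⁻⁶ × 55 = 0.000319.
1/(A₁E₁) + 1/(A₂E₂) = 1/(2300×102×10³) + 1/(850×199×10³) = 1.017×10⁻⁸ N⁻¹.
P = 0.000319 / 1.017×10⁻⁸ = 31350 N = 31.35 kN.

P ≈ 31.4 kN (compressive in the bronze)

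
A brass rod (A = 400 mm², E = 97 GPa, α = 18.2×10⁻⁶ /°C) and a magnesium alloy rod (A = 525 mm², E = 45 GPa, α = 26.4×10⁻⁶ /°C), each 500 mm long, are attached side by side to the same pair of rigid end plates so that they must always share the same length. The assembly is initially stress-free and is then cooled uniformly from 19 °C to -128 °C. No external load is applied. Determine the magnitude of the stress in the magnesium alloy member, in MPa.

σ ≈ 33.7 MPa (tensile)

Equilibrium of a rigid end plate with no external load gives equal and opposite internal forces ±P in the two members. Since α_{magnesium alloy} > α_{brass}, cooling drives the magnesium alloy into tension and the brass into compression.
Equating the net (thermal + elastic) strains gives |α₁ − α₂|·ΔT = P·[1/(A₁E₁) + 1/(A₂E₂)].
|α₁ − α₂|·ΔT = 8.2×10⁻⁶ × 147 = 0.001205.
1/(A₁E₁) + 1/(A₂E₂) = 1/(400×97×10³) + 1/(525×45×10³) = 6.81×10⁻⁸ N⁻¹.
P = 0.001205 / 6.81×10⁻⁸ = 17700 N = 17.7 kN.
σ_{magnesium alloy} = P/A₂ = 17700/525 = 33.71 MPa, tensile.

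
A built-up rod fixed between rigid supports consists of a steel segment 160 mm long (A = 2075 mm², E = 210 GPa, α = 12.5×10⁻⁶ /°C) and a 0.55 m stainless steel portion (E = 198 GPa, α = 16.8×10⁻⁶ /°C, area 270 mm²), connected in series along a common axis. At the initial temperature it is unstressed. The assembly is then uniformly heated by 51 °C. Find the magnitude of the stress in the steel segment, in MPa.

σ ≈ 25.9 MPa (compressive)

Free thermal expansion of the whole bar: Σ αᵢΔT Lᵢ = 12.5×10⁻⁶×51×160 + 16.8×10⁻⁶×51×550 = 0.5732 mm.
The walls prevent any net length change, so an axial force P (same in every segment) develops. Compatibility: P · Σ Lᵢ/(AᵢEᵢ) = δ_free.
The series flexibility is Σ Lᵢ/(AᵢEᵢ) = 160/(2075×210×10³) + 550/(270×198×10³) = 1.066×10⁻⁵ mm/N.
So P = 0.5732 / 1.066×10⁻⁵ = 53.8 kN, compressive.
σ_{steel} = P / A = 53800 / 2075 = 25.93 MPa.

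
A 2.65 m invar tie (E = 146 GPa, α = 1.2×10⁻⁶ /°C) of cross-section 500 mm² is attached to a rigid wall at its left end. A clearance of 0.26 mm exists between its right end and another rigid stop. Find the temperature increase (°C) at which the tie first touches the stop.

The gap closes when αΔT L = 0.26 mm, since the tie is still unstressed at that instant.
So ΔT = g/(αL) = 0.26/(1.2×10⁻⁶ × 2650) = 81.76 °C.

ΔT ≈ 81.8 °C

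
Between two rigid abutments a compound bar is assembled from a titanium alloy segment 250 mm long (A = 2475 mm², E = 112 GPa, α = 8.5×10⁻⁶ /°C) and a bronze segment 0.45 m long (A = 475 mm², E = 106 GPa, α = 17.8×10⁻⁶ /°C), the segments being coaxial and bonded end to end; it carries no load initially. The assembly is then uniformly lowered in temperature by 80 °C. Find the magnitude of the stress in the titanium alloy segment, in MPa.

Free thermal contraction of the whole bar: Σ αᵢΔT Lᵢ = 8.5×10⁻⁶×80×250 + 17.8×10⁻⁶×80×450 = 0.8108 mm.
Since the ends are fixed, an axial force P builds up, equal in every segment, with P · Σ Lᵢ/(AᵢEᵢ) = δ_free.
The series flexibility is Σ Lᵢ/(AᵢEᵢ) = 250/(2475×112×10³) + 450/(475×106×10³) = 9.839×10⁻⁶ mm/N.
So P = 0.8108 / 9.839×10⁻⁶ = 82.4 kN, tensile.
σ_{titanium alloy} = P / A = 82400 / 2475 = 33.29 MPa.

σ ≈ 33.3 MPa (tensile)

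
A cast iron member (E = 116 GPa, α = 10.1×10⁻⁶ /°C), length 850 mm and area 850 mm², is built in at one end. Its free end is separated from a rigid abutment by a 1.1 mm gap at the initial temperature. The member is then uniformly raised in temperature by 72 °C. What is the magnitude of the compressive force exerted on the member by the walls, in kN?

P ≈ 0 kN

Free thermal elongation = αΔT L = 10.1×10⁻⁶ × 72 × 850 = 0.6181 mm.
Since δ_free = 0.618 mm is less than the 1.1 mm gap, the member never touches the wall. No axial force develops.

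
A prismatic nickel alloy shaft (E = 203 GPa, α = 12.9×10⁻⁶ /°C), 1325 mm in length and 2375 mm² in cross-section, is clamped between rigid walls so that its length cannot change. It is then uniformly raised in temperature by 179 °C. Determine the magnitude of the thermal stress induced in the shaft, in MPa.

σ ≈ 469 MPa (compressive)

The supports are rigid, so the total axial strain is zero. The restrained thermal strain is ε = αΔT = 12.9×10⁻⁶ × 179 = 2309.1×10⁻⁶.
The stress required to suppress this strain is σ = Eε = 203×10³ × 2309.1×10⁻⁶ = 468.7 MPa, compressive since the shaft is trying to expand.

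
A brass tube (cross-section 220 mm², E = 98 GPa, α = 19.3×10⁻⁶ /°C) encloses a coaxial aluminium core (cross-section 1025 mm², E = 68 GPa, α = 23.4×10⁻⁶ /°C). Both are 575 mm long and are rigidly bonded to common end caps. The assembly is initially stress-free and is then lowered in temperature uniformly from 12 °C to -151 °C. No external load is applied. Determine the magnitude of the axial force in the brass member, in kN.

Both members must finish at the same length. With the larger α, the aluminium tends to over-contract; the plates restrain it, putting the aluminium in tension and the brass in compression. With no external load the two internal forces are equal and opposite, magnitude P.
Equating the net (thermal + elastic) strains gives |α₁ − α₂|·ΔT = P·[1/(A₁E₁) + 1/(A₂E₂)].
|α₁ − α₂|·ΔT = 4.1×10⁻⁶ × 163 = 0.0006683.
1/(A₁E₁) + 1/(A₂E₂) = 1/(220×98×10³) + 1/(1025×68×10³) = 6.073×10⁻⁸ N⁻¹.
P = 0.0006683 / 6.073×10⁻⁸ = 11000 N = 11 kN.

P ≈ 11 kN (compressive in the brass)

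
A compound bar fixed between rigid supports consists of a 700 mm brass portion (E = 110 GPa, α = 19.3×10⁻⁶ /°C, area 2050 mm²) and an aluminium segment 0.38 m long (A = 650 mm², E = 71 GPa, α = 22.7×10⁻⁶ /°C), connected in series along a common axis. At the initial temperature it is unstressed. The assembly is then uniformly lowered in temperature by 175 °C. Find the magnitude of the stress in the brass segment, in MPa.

σ ≈ 167 MPa (tensile)

If the supports were absent, the total length change would be Σ αᵢΔT Lᵢ = 19.3×10⁻⁶×175×700 + 22.7×10⁻⁶×175×380 = 3.874 mm.
The rigid supports impose zero overall length change; the single axial force P common to all segments must satisfy P Σ Lᵢ/(AᵢEᵢ) = δ_free.
Σ Lᵢ/(AᵢEᵢ) = 700/(2050×110×10³) + 380/(650×71×10³) = 1.134×10⁻⁵ mm/N.
So P = 3.874 / 1.134×10⁻⁵ = 341.7 kN, tensile.
σ_{brass} = P / A = 341700 / 2050 = 166.7 MPa.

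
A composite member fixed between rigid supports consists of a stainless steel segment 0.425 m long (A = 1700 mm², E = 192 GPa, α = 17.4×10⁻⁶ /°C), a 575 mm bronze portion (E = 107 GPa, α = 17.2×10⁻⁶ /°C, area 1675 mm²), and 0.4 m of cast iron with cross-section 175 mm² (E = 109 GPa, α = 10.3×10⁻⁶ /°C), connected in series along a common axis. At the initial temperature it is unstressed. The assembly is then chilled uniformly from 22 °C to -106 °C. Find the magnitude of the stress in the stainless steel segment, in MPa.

σ ≈ 63.3 MPa (tensile)

With the walls removed the bar would change length by δ_free = Σ αᵢΔT Lᵢ = 17.4×10⁻⁶×128×425 + 17.2×10⁻⁶×128×575 + 10.3×10⁻⁶×128×400 = 2.74 mm.
The rigid supports impose zero overall length change; the single axial force P common to all segments must satisfy P Σ Lᵢ/(AᵢEᵢ) = δ_free.
The series flexibility is Σ Lᵢ/(AᵢEᵢ) = 425/(1700×192×10³) + 575/(1675×107×10³) + 400/(175×109×10³) = 2.548×10⁻⁵ mm/N.
Hence P = δ_free / Σ(L/AE) = 2.74/2.548×10⁻⁵ = 107.5 kN (tensile).
σ_{stainless steel} = P / A = 107500 / 1700 = 63.25 MPa.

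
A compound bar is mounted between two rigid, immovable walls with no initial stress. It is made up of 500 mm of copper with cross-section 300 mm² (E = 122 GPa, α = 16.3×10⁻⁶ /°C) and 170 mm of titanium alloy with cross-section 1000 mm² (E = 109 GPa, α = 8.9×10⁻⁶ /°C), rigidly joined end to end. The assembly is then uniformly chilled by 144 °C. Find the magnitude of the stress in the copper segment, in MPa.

σ ≈ 305 MPa (tensile)

Free thermal contraction of the whole bar: Σ αᵢΔT Lᵢ = 16.3×10⁻⁶×144×500 + 8.9×10⁻⁶×144×170 = 1.391 mm.
The rigid supports impose zero overall length change; the single axial force P common to all segments must satisfy P Σ Lᵢ/(AᵢEᵢ) = δ_free.
Σ Lᵢ/(AᵢEᵢ) = 500/(300×122×10³) + 170/(1000×109×10³) = 1.522×10⁻⁵ mm/N.
Hence P = δ_free / Σ(L/AE) = 1.391/1.522×10⁻⁵ = 91.42 kN (tensile).
σ_{copper} = P / A = 91420 / 300 = 304.7 MPa.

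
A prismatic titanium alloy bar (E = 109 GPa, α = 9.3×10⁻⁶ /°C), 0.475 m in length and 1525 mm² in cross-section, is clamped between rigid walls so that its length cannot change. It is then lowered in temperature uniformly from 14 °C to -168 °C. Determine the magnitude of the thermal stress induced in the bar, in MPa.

The supports are rigid, so the total axial strain is zero. The restrained thermal strain is ε = αΔT = 9.3×10⁻⁶ × 182 = 1692.6×10⁻⁶.
The stress required to suppress this strain is σ = Eε = 109×10³ × 1692.6×10⁻⁶ = 184.5 MPa, tensile since the bar is trying to contract.

σ ≈ 184 MPa (tensile)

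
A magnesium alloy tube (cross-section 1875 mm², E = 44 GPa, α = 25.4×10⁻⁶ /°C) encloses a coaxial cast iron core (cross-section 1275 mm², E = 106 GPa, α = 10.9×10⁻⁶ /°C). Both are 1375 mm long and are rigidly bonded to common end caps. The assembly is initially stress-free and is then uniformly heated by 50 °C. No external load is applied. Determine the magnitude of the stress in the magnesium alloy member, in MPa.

The magnesium alloy has the larger α, so on heating it would change length more than the cast iron if both were free. The rigid plates force a common final length, so the magnesium alloy is put into compression and the cast iron into tension, with equal and opposite forces P (no external load).
Compatibility of the two members (thermal + elastic change equal): (α₁ − α₂)ΔT = P·[1/(A₁E₁) + 1/(A₂E₂)].
|α₁ − α₂|·ΔT = 14.5×10⁻⁶ × 50 = 0.000725.
1/(A₁E₁) + 1/(A₂E₂) = 1/(1875×44×10³) + 1/(1275×106×10³) = 1.952×10⁻⁸ N⁻¹.
So P = 0.000725 / 1.952×10⁻⁸ = 37.14 kN.
σ_{magnesium alloy} = P/A₁ = 37140/1875 = 19.81 MPa, compressive.

σ ≈ 19.8 MPa (compressive)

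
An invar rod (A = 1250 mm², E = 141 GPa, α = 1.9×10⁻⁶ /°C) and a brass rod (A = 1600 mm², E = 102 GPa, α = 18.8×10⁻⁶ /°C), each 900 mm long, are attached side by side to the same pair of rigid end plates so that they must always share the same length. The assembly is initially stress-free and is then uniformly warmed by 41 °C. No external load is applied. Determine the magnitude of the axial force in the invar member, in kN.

Both members must finish at the same length. With the larger α, the brass tends to over-expand; the plates restrain it, putting the brass in compression and the invar in tension. With no external load the two internal forces are equal and opposite, magnitude P.
Equating the net (thermal + elastic) strains gives |α₁ − α₂|·ΔT = P·[1/(A₁E₁) + 1/(A₂E₂)].
|α₁ − α₂|·ΔT = 16.9×10⁻⁶ × 41 = 0.0006929.
1/(A₁E₁) + 1/(A₂E₂) = 1/(1250×141×10³) + 1/(1600×102×10³) = 1.18×10⁻⁸ N⁻¹.
P = 0.0006929 / 1.18×10⁻⁸ = 58710 N = 58.71 kN.

P ≈ 58.7 kN (tensile in the invar)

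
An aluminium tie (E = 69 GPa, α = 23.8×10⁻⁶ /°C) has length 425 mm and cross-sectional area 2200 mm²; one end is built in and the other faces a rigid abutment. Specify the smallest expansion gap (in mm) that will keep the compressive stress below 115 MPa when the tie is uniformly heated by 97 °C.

g ≈ 0.273 mm

With no wall the tie would lengthen by αΔT L = 23.8×10⁻⁶ × 97 × 425 = 0.9812 mm.
At the allowable stress the elastic shortening the wall may impose is σL/E = 115 × 425 / (69×10³) = 0.7083 mm.
So the gap has to take up the difference, g_min = δ_free − σL/E = 0.9812 − 0.7083 = 0.2728 mm.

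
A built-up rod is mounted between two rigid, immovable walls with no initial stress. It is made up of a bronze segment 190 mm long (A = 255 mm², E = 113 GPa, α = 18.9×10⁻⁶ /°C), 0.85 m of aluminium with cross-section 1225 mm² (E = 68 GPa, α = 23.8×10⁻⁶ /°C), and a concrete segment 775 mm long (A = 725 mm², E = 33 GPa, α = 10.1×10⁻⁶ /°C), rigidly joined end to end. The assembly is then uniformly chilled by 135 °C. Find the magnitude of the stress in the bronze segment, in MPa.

σ ≈ 341 MPa (tensile)

Free thermal contraction of the whole bar: Σ αᵢΔT Lᵢ = 18.9×10⁻⁶×135×190 + 23.8×10⁻⁶×135×850 + 10.1×10⁻⁶×135×775 = 4.273 mm.
The rigid supports impose zero overall length change; the single axial force P common to all segments must satisfy P Σ Lᵢ/(AᵢEᵢ) = δ_free.
Σ Lᵢ/(AᵢEᵢ) = 190/(255×113×10³) + 850/(1225×68×10³) + 775/(725×33×10³) = 4.919×10⁻⁵ mm/N.
So P = 4.273 / 4.919×10⁻⁵ = 86.86 kN, tensile.
σ_{bronze} = P / A = 86860 / 255 = 340.6 MPa.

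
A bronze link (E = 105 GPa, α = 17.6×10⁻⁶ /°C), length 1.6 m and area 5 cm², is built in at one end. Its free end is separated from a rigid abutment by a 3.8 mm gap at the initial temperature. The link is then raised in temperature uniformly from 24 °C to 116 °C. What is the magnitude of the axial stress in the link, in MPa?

If the wall were absent the link would grow by αΔT L = 17.6×10⁻⁶ × 92 × 1600 = 2.591 mm.
This is smaller than the 3.8 mm clearance, so the link expands freely without reaching the stop — the stress is zero.

σ ≈ 0 MPa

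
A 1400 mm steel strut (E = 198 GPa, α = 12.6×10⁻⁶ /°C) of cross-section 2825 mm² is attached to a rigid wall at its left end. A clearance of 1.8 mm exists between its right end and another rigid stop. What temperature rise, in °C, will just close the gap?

ΔT ≈ 102 °C

Contact occurs when the free expansion equals the gap: αΔT L = 1.8 mm.
So ΔT = g/(αL) = 1.8/(12.6×10⁻⁶ × 1400) = 102 °C.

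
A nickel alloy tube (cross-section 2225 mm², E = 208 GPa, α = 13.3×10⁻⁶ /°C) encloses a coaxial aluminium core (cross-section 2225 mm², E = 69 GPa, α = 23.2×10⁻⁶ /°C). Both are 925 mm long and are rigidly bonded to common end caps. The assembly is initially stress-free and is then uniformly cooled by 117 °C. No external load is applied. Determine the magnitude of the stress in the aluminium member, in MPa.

Both members must finish at the same length. With the larger α, the aluminium tends to over-contract; the plates restrain it, putting the aluminium in tension and the nickel alloy in compression. With no external load the two internal forces are equal and opposite, magnitude P.
Compatibility of the two members (thermal + elastic change equal): (α₁ − α₂)ΔT = P·[1/(A₁E₁) + 1/(A₂E₂)].
|α₁ − α₂|·ΔT = 9.9×10⁻⁶ × 117 = 0.001158.
1/(A₁E₁) + 1/(A₂E₂) = 1/(2225×208×10³) + 1/(2225×69×10³) = 8.674×10⁻⁹ N⁻¹.
So P = 0.001158 / 8.674×10⁻⁹ = 133.5 kN.
σ_{aluminium} = P/A₂ = 133500/2225 = 60.01 MPa, tensile.

σ ≈ 60 MPa (tensile)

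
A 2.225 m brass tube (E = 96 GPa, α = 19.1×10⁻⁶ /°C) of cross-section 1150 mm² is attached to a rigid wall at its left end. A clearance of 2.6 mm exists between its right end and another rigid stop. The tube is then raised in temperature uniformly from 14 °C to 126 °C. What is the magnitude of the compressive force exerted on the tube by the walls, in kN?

P ≈ 107 kN

If the wall were absent the tube would grow by αΔT L = 19.1×10⁻⁶ × 112 × 2225 = 4.76 mm.
After closing the 2.6 mm clearance, 4.76 − 2.6 = 2.16 mm of expansion remains to be suppressed by the wall.
So σ = E(δ_free − g)/L = 96×10³ × 2.16/2225 = 93.18 MPa.
Force on the wall = σA = 93.18 × 1150 mm² = 107.2 kN.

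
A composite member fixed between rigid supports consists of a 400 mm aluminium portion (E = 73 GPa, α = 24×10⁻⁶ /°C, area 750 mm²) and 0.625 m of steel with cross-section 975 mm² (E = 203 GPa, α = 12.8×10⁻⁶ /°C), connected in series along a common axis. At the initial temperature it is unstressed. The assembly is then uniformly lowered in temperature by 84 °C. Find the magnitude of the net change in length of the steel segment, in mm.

|ΔL| ≈ 0.226 mm

If the supports were absent, the total length change would be Σ αᵢΔT Lᵢ = 24×10⁻⁶×84×400 + 12.8×10⁻⁶×84×625 = 1.478 mm.
Since the ends are fixed, an axial force P builds up, equal in every segment, with P · Σ Lᵢ/(AᵢEᵢ) = δ_free.
Σ Lᵢ/(AᵢEᵢ) = 400/(750×73×10³) + 625/(975×203×10³) = 1.046×10⁻⁵ mm/N.
So P = 1.478 / 1.046×10⁻⁵ = 141.3 kN, tensile.
For the steel segment, free thermal change = 12.8×10⁻⁶×84×625 = 0.672 mm and elastic change from P = 141300×625/(975×203×10³) = 0.4462 mm; these oppose, so the net change is 0.226 mm (segment shortens).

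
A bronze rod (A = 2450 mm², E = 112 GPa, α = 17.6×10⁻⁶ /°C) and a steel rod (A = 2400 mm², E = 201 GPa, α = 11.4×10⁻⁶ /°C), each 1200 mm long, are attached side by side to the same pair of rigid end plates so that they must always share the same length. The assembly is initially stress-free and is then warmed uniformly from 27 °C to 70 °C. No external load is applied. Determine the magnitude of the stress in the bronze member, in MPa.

The bronze has the larger α, so on heating it would change length more than the steel if both were free. The rigid plates force a common final length, so the bronze is put into compression and the steel into tension, with equal and opposite forces P (no external load).
Setting the final lengths equal and cancelling L: (α₁ − α₂)ΔT = P/(A₁E₁) + P/(A₂E₂).
|α₁ − α₂|·ΔT = 6.2×10⁻⁶ × 43 = 0.0002666.
1/(A₁E₁) + 1/(A₂E₂) = 1/(2450×112×10³) + 1/(2400×201×10³) = 5.717×10⁻⁹ N⁻¹.
P = 0.0002666 / 5.717×10⁻⁹ = 46630 N = 46.63 kN.
σ_{bronze} = P/A₁ = 46630/2450 = 19.03 MPa, compressive.

σ ≈ 19 MPa (compressive)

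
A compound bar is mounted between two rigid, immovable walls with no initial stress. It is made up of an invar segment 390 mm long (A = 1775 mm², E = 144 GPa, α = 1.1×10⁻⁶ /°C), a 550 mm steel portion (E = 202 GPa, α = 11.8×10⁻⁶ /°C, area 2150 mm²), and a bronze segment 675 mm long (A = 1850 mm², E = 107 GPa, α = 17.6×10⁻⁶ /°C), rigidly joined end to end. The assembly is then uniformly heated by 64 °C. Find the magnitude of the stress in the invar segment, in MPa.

With the walls removed the bar would change length by δ_free = Σ αᵢΔT Lᵢ = 1.1×10⁻⁶×64×390 + 11.8×10⁻⁶×64×550 + 17.6×10⁻⁶×64×675 = 1.203 mm.
The rigid supports impose zero overall length change; the single axial force P common to all segments must satisfy P Σ Lᵢ/(AᵢEᵢ) = δ_free.
The series flexibility is Σ Lᵢ/(AᵢEᵢ) = 390/(1775×144×10³) + 550/(2150×202×10³) + 675/(1850×107×10³) = 6.202×10⁻⁶ mm/N.
P = 1.203 / 6.202×10⁻⁶ = 194000 N = 194 kN, compressive.
σ_{invar} = P / A = 194000 / 1775 = 109.3 MPa.

σ ≈ 109 MPa (compressive)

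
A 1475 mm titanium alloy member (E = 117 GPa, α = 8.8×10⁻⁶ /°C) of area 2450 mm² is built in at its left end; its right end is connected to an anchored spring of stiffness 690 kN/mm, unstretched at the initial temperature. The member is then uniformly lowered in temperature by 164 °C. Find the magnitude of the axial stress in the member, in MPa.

Free thermal contraction: δ_free = αΔT L = 8.8×10⁻⁶ × 164 × 1475 = 2.129 mm.
With a force P in the spring, the elastic change of the member is PL/(AE) and that of the spring is P/k; compatibility requires their sum to equal δ_free.
So P = δ_free / [L/(AE) + 1/k] = 2.129 / [ 1475/(2450×117×10³) + 1/(690×10³) ].
P = 2.129 / 6.595×10⁻⁶ = 322800 N.
σ = P/A = 322800/2450 = 131.7 MPa.

σ ≈ 132 MPa (tensile)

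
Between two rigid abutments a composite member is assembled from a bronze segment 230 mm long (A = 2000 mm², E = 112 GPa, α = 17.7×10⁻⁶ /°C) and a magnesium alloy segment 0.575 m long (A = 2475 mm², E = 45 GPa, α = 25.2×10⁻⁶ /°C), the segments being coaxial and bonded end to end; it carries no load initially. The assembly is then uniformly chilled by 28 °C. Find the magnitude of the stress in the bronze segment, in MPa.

σ ≈ 42 MPa (tensile)

If the supports were absent, the total length change would be Σ αᵢΔT Lᵢ = 17.7×10⁻⁶×28×230 + 25.2×10⁻⁶×28×575 = 0.5197 mm.
Since the ends are fixed, an axial force P builds up, equal in every segment, with P · Σ Lᵢ/(AᵢEᵢ) = δ_free.
The series flexibility is Σ Lᵢ/(AᵢEᵢ) = 230/(2000×112×10³) + 575/(2475×45×10³) = 6.19×10⁻⁶ mm/N.
So P = 0.5197 / 6.19×10⁻⁶ = 83.97 kN, tensile.
σ_{bronze} = P / A = 83970 / 2000 = 41.98 MPa.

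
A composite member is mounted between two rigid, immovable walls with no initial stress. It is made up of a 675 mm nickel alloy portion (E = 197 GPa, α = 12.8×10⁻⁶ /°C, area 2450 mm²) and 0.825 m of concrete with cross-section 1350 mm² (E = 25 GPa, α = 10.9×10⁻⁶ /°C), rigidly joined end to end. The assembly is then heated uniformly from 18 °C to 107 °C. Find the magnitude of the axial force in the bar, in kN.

P ≈ 60.7 kN (compressive)

With the walls removed the bar would change length by δ_free = Σ αᵢΔT Lᵢ = 12.8×10⁻⁶×89×675 + 10.9×10⁻⁶×89×825 = 1.569 mm.
The walls prevent any net length change, so an axial force P (same in every segment) develops. Compatibility: P · Σ Lᵢ/(AᵢEᵢ) = δ_free.
The series flexibility is Σ Lᵢ/(AᵢEᵢ) = 675/(2450×197×10³) + 825/(1350×25×10³) = 2.584×10⁻⁵ mm/N.
Hence P = δ_free / Σ(L/AE) = 1.569/2.584×10⁻⁵ = 60.72 kN (compressive).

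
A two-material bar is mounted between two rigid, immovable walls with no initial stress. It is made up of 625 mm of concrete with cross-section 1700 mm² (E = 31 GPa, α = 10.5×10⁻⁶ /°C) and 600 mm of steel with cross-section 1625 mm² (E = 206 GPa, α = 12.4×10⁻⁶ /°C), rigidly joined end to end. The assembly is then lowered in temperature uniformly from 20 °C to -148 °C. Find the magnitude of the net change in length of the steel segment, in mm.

If the supports were absent, the total length change would be Σ αᵢΔT Lᵢ = 10.5×10⁻⁶×168×625 + 12.4×10⁻⁶×168×600 = 2.352 mm.
The walls prevent any net length change, so an axial force P (same in every segment) develops. Compatibility: P · Σ Lᵢ/(AᵢEᵢ) = δ_free.
The series flexibility is Σ Lᵢ/(AᵢEᵢ) = 625/(1700×31×10³) + 600/(1625×206×10³) = 1.365×10⁻⁵ mm/N.
Hence P = δ_free / Σ(L/AE) = 2.352/1.365×10⁻⁵ = 172.3 kN (tensile).
For the steel segment, free thermal change = 12.4×10⁻⁶×168×600 = 1.25 mm and elastic change from P = 172300×600/(1625×206×10³) = 0.3089 mm; these oppose, so the net change is 0.941 mm (segment shortens).

|ΔL| ≈ 0.941 mm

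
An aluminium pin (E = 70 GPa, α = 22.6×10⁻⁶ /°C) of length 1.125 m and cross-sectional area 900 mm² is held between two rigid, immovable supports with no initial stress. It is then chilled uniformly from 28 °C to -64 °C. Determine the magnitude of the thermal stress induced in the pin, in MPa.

σ ≈ 146 MPa (tensile)

Because both ends are immovable the net strain is zero, and the suppressed thermal strain is αΔT = 22.6×10⁻⁶ × 92 = 2079.2×10⁻⁶.
Hence σ = E·αΔT = 70×10³ × 2079.2×10⁻⁶ = 145.5 MPa, tensile.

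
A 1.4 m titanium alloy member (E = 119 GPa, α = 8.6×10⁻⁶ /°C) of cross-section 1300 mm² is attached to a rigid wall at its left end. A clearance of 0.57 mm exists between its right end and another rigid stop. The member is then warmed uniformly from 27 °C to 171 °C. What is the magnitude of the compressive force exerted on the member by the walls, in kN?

P ≈ 129 kN

If the wall were absent the member would grow by αΔT L = 8.6×10⁻⁶ × 144 × 1400 = 1.734 mm.
After closing the 0.57 mm clearance, 1.734 − 0.57 = 1.164 mm of expansion remains to be suppressed by the wall.
That suppressed elongation corresponds to σ = E·Δ/L = 119×10³ × 1.164/1400 = 98.92 MPa.
Force on the wall = σA = 98.92 × 1300 mm² = 128.6 kN.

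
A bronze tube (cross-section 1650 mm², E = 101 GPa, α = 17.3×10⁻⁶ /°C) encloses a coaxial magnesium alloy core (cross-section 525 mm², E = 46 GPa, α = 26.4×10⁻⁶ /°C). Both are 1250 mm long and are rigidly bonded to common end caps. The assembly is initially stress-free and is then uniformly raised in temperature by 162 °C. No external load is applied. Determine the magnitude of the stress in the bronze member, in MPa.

σ ≈ 18.8 MPa (tensile)

Equilibrium of a rigid end plate with no external load gives equal and opposite internal forces ±P in the two members. Since α_{magnesium alloy} > α_{bronze}, heating drives the magnesium alloy into compression and the bronze into tension.
Compatibility of the two members (thermal + elastic change equal): (α₁ − α₂)ΔT = P·[1/(A₁E₁) + 1/(A₂E₂)].
|α₁ − α₂|·ΔT = 9.1×10⁻⁶ × 162 = 0.001474.
1/(A₁E₁) + 1/(A₂E₂) = 1/(1650×101×10³) + 1/(525×46×10³) = 4.741×10⁻⁸ N⁻¹.
P = 0.001474 / 4.741×10⁻⁸ = 31100 N = 31.1 kN.
σ_{bronze} = P/A₁ = 31100/1650 = 18.85 MPa, tensile.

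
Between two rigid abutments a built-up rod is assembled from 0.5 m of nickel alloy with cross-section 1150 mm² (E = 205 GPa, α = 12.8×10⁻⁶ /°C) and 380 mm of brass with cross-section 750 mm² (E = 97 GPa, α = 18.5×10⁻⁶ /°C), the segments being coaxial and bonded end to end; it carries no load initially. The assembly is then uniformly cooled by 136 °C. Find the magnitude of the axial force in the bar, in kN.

P ≈ 249 kN (tensile)

With the walls removed the bar would change length by δ_free = Σ αᵢΔT Lᵢ = 12.8×10⁻⁶×136×500 + 18.5×10⁻⁶×136×380 = 1.826 mm.
The walls prevent any net length change, so an axial force P (same in every segment) develops. Compatibility: P · Σ Lᵢ/(AᵢEᵢ) = δ_free.
Σ Lᵢ/(AᵢEᵢ) = 500/(1150×205×10³) + 380/(750×97×10³) = 7.344×10⁻⁶ mm/N.
So P = 1.826 / 7.344×10⁻⁶ = 248.7 kN, tensile.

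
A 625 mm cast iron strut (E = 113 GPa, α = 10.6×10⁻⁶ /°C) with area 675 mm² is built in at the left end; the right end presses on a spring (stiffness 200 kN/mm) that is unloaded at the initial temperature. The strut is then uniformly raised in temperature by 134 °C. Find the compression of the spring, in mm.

δ ≈ 0.336 mm

The unrestrained thermal change is αΔT L = 10.6×10⁻⁶ × 134 × 625 = 0.8877 mm.
With a force P in the spring, the elastic change of the strut is PL/(AE) and that of the spring is P/k; compatibility requires their sum to equal δ_free.
So P = δ_free / [L/(AE) + 1/k] = 0.8877 / [ 625/(675×113×10³) + 1/(200×10³) ].
P = 0.8877 / 1.319×10⁻⁵ = 67280 N.
Spring compression = P/k = 67280/(200×10³) = 0.3364 mm.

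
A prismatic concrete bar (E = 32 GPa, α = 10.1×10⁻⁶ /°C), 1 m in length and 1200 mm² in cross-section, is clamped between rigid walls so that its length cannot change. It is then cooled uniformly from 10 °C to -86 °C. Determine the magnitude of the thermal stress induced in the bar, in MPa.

The supports are rigid, so the total axial strain is zero. The restrained thermal strain is ε = αΔT = 10.1×10⁻⁶ × 96 = 969.6×10⁻⁶.
Hence σ = E·αΔT = 32×10³ × 969.6×10⁻⁶ = 31.03 MPa, tensile.

σ ≈ 31 MPa (tensile)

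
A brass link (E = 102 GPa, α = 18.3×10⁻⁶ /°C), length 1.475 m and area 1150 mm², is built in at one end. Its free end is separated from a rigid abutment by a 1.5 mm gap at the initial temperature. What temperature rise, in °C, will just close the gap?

The gap closes when αΔT L = 1.5 mm, since the link is still unstressed at that instant.
ΔT = 1.5 / (18.3×10⁻⁶ × 1475) = 55.57 °C.

ΔT ≈ 55.6 °C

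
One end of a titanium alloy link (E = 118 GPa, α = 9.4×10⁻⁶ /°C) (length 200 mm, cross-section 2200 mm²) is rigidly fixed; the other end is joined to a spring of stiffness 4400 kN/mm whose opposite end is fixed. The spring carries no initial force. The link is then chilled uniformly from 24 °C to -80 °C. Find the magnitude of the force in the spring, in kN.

Free thermal contraction: δ_free = αΔT L = 9.4×10⁻⁶ × 104 × 200 = 0.1955 mm.
Let P be the tensile force in the spring. The link extends elastically by PL/(AE) and the spring stretches by P/k; together these equal δ_free.
So P = δ_free / [L/(AE) + 1/k] = 0.1955 / [ 200/(2200×118×10³) + 1/(4400×10³) ].
P = 0.1955 / 9.977×10⁻⁷ = 196000 N.

P ≈ 196 kN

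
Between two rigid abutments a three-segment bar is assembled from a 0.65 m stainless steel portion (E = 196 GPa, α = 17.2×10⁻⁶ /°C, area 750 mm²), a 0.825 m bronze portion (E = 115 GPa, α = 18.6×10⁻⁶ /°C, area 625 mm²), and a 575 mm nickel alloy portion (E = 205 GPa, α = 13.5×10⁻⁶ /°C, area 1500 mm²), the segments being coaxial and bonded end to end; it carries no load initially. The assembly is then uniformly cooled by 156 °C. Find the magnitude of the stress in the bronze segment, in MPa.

σ ≈ 482 MPa (tensile)

Free thermal contraction of the whole bar: Σ αᵢΔT Lᵢ = 17.2×10⁻⁶×156×650 + 18.6×10⁻⁶×156×825 + 13.5×10⁻⁶×156×575 = 5.349 mm.
The walls prevent any net length change, so an axial force P (same in every segment) develops. Compatibility: P · Σ Lᵢ/(AᵢEᵢ) = δ_free.
The series flexibility is Σ Lᵢ/(AᵢEᵢ) = 650/(750×196×10³) + 825/(625×115×10³) + 575/(1500×205×10³) = 1.777×10⁻⁵ mm/N.
P = 5.349 / 1.777×10⁻⁵ = 301000 N = 301 kN, tensile.
σ_{bronze} = P / A = 301000 / 625 = 481.6 MPa.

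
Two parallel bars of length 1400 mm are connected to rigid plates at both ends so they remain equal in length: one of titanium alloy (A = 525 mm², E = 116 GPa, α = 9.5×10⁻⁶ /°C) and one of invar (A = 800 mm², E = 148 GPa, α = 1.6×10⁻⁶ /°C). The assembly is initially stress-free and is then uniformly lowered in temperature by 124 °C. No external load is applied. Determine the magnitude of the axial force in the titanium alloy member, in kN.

Equilibrium of a rigid end plate with no external load gives equal and opposite internal forces ±P in the two members. Since α_{titanium alloy} > α_{invar}, cooling drives the titanium alloy into tension and the invar into compression.
Compatibility of the two members (thermal + elastic change equal): (α₁ − α₂)ΔT = P·[1/(A₁E₁) + 1/(A₂E₂)].
|α₁ − α₂|·ΔT = 7.9×10⁻⁶ × 124 = 0.0009796.
1/(A₁E₁) + 1/(A₂E₂) = 1/(525×116×10³) + 1/(800×148×10³) = 2.487×10⁻⁸ N⁻¹.
P = 0.0009796 / 2.487×10⁻⁸ = 39390 N = 39.39 kN.

P ≈ 39.4 kN (tensile in the titanium alloy)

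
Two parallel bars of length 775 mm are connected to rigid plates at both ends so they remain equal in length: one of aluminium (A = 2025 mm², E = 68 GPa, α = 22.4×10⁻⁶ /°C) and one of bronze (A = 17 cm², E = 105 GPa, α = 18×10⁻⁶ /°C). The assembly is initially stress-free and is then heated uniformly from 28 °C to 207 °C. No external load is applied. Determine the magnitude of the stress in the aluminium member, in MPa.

The aluminium has the larger α, so on heating it would change length more than the bronze if both were free. The rigid plates force a common final length, so the aluminium is put into compression and the bronze into tension, with equal and opposite forces P (no external load).
Setting the final lengths equal and cancelling L: (α₁ − α₂)ΔT = P/(A₁E₁) + P/(A₂E₂).
|α₁ − α₂|·ΔT = 4.4×10⁻⁶ × 179 = 0.0007876.
1/(A₁E₁) + 1/(A₂E₂) = 1/(2025×68×10³) + 1/(1700×105×10³) = 1.286×10⁻⁸ N⁻¹.
P = 0.0007876 / 1.286×10⁻⁸ = 61220 N = 61.22 kN.
σ_{aluminium} = P/A₁ = 61220/2025 = 30.23 MPa, compressive.

σ ≈ 30.2 MPa (compressive)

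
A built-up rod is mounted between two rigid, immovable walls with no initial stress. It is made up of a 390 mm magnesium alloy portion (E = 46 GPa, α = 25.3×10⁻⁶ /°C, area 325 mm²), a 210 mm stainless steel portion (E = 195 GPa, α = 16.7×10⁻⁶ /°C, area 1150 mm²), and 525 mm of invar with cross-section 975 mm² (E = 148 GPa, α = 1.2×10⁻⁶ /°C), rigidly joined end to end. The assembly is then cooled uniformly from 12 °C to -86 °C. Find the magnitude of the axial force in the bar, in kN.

P ≈ 44.8 kN (tensile)

With the walls removed the bar would change length by δ_free = Σ αᵢΔT Lᵢ = 25.3×10⁻⁶×98×390 + 16.7×10⁻⁶×98×210 + 1.2×10⁻⁶×98×525 = 1.372 mm.
Since the ends are fixed, an axial force P builds up, equal in every segment, with P · Σ Lᵢ/(AᵢEᵢ) = δ_free.
The series flexibility is Σ Lᵢ/(AᵢEᵢ) = 390/(325×46×10³) + 210/(1150×195×10³) + 525/(975×148×10³) = 3.066×10⁻⁵ mm/N.
Hence P = δ_free / Σ(L/AE) = 1.372/3.066×10⁻⁵ = 44.76 kN (tensile).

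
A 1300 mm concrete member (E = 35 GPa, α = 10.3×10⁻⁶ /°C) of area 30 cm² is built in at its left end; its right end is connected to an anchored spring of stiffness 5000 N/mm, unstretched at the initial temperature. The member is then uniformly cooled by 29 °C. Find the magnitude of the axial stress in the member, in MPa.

If the spring were absent the member would shorten by αΔT L = 10.3×10⁻⁶ × 29 × 1300 = 0.3883 mm.
Let P be the tensile force in the spring. The member extends elastically by PL/(AE) and the spring stretches by P/k; together these equal δ_free.
P [ L/(AE) + 1/k ] = δ_free → P [ 1300/(3000×35×10³) + 1/(5000) ] = 0.3883.
P = 0.3883 / 0.0002124 = 1828 N.
σ = P/A = 1828/3000 = 0.6095 MPa.

σ ≈ 0.609 MPa (tensile)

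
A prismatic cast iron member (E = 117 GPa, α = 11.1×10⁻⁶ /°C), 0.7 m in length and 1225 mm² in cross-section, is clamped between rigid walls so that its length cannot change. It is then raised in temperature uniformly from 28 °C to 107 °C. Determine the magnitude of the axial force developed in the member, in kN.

With zero net strain, σ = E·αΔT = 117 GPa × 11.1×10⁻⁶ × 79 = 102.6 MPa.
Axial force P = σA = 102.6 × 1225 = 125700 N = 125.7 kN, compressive.

P ≈ 126 kN (compressive)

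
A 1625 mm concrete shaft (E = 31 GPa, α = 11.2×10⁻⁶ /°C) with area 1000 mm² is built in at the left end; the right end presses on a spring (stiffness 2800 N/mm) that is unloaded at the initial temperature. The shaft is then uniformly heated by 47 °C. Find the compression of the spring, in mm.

δ ≈ 0.746 mm

If the spring were absent the shaft would lengthen by αΔT L = 11.2×10⁻⁶ × 47 × 1625 = 0.8554 mm.
Let P be the compressive force at the spring. The shaft shortens elastically by PL/(AE) and the spring compresses by P/k; together these equal δ_free.
So P = δ_free / [L/(AE) + 1/k] = 0.8554 / [ 1625/(1000×31×10³) + 1/(2800) ].
P = 0.8554 / 0.0004096 = 2089 N.
Spring compression = P/k = 2089/(2800) = 0.7459 mm.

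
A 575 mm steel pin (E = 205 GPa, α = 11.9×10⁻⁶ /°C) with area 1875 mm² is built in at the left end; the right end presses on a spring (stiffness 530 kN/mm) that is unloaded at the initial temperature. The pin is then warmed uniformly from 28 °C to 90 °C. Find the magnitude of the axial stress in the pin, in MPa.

The unrestrained thermal change is αΔT L = 11.9×10⁻⁶ × 62 × 575 = 0.4242 mm.
Let P be the compressive force at the spring. The pin shortens elastically by PL/(AE) and the spring compresses by P/k; together these equal δ_free.
P [ L/(AE) + 1/k ] = δ_free → P [ 575/(1875×205×10³) + 1/(530×10³) ] = 0.4242.
P = 0.4242 / 3.383×10⁻⁶ = 125400 N.
σ = P/A = 125400/1875 = 66.89 MPa.

σ ≈ 66.9 MPa (compressive)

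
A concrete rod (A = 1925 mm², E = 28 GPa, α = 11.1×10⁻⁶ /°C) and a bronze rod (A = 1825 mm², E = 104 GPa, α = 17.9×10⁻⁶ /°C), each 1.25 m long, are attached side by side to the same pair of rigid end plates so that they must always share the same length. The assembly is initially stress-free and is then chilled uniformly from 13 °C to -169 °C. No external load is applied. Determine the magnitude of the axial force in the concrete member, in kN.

P ≈ 52 kN (compressive in the concrete)

Both members must finish at the same length. With the larger α, the bronze tends to over-contract; the plates restrain it, putting the bronze in tension and the concrete in compression. With no external load the two internal forces are equal and opposite, magnitude P.
Equating the net (thermal + elastic) strains gives |α₁ − α₂|·ΔT = P·[1/(A₁E₁) + 1/(A₂E₂)].
|α₁ − α₂|·ΔT = 6.8×10⁻⁶ × 182 = 0.001238.
1/(A₁E₁) + 1/(A₂E₂) = 1/(1925×28×10³) + 1/(1825×104×10³) = 2.382×10⁻⁸ N⁻¹.
So P = 0.001238 / 2.382×10⁻⁸ = 51.95 kN.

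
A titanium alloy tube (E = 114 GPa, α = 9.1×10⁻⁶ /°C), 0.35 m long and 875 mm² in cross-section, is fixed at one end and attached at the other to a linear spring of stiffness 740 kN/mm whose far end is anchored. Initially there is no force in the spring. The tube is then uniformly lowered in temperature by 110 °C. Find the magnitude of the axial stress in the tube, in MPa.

If the spring were absent the tube would shorten by αΔT L = 9.1×10⁻⁶ × 110 × 350 = 0.3503 mm.
With a force P in the spring, the elastic change of the tube is PL/(AE) and that of the spring is P/k; compatibility requires their sum to equal δ_free.
P [ L/(AE) + 1/k ] = δ_free → P [ 350/(875×114×10³) + 1/(740×10³) ] = 0.3503.
P = 0.3503 / 4.86×10⁻⁶ = 72090 N.
σ = P/A = 72090/875 = 82.38 MPa.

σ ≈ 82.4 MPa (tensile)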